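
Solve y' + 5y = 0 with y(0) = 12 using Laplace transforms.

L{y'} + 5L{y} = 0. sY - 12 + 5Y = 0. Y(s+5) = 12. Y = 12/(s+5)

Final answer: y(t) = 12e^(-5t)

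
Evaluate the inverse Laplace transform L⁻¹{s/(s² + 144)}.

L⁻¹{s/(s² + 144)} = cos(12t)

Final answer: cos(12t)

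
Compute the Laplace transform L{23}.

L{23} = 23 · L{1} = 23/s

Final answer: 23/s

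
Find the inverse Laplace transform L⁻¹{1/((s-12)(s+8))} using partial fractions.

Decompose: A/(s-12) + B/(s+8). A = 1/20, B = -1/20. f(t) = (e^(12t) - e^(-8t))/20

Final answer: (e^(12t) - e^(-8t))/20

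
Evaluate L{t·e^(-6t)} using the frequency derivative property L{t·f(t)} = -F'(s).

L{e^(-6t)} = 1/(s+6). By frequency derivative: L{t·e^(-6t)} = -d/ds[1/(s+6)] = -(-1)/(s+6)² = 1/(s+6)²

Final answer: 1/(s+6)²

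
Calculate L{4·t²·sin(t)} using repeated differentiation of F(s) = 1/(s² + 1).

F(s) = 1/(s² + 1). F'(s) = -2s/(s² + 1)². F''(s) = -2(1 - 3s²)/(s² + 1)³ = (6s² - 2)/(s² + 1)³. So L{t²·sin(t)} = (-1)² F''(s) = (6s² - 2)/(s² + 1)³. Then L{4·t²·sin(t)} = 4·(6s² - 2)/(s² + 1)³ = (24s² - 8)/(s² + 1)³

Final answer: (24s² - 8)/(s² + 1)³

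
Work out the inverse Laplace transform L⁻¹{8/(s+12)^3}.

L⁻¹{n!/(s-a)^(n+1)} = t^n·e^(at) with n=2, a=-12. So L⁻¹{2/(s+12)^3} = t^2·e^(-12t), and L⁻¹{8/(s+12)^3} = (8/2)·t^2·e^(-12t) = 4·t^2·e^(-12t)

Final answer: 4·t^2·e^(-12t)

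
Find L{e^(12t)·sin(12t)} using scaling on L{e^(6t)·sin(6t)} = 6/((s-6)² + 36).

Scaling with a=2: L{e^(12t)·sin(12t)} = (1/2) · 6/((s/2-6)² + 36). Simplifying: 12/((s-12)² + 144)

Final answer: 12/((s-12)² + 144)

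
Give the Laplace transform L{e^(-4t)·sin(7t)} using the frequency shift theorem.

Frequency shift: L{e^(at)f(t)} = F(s-a). L{e^(-4t)·sin(7t)} = 7/((s+4)² + 49)

Final answer: 7/((s+4)² + 49)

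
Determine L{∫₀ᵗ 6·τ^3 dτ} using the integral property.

L{∫₀ᵗ f(τ)dτ} = F(s)/s with f(t) = 6t^3. F(s) = 36/s^4, so L{∫₀ᵗ 6·τ^3 dτ} = (36/s^4)/s = 36/s^5. (Check: ∫₀ᵗ 6·τ^3 dτ = 6t^4/4.)

Final answer: 36/s^5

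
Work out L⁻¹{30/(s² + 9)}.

This is the form c·a/(s² + a²) with a = 3, c = 10. L⁻¹ = 10·sin(3t)

Final answer: 10·sin(3t)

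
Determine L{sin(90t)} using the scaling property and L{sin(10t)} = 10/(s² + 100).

Using L{f(at)} = (1/a)F(s/a) with a=9: L{sin(90t)} = (1/9) · 10/((s/9)² + 100) = (1/9) · 10·81/(s² + 8100) = 90/(s² + 8100)

Final answer: 90/(s² + 8100)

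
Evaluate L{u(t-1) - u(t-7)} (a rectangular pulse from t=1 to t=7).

L{u(t-a)} = e^(-as)/s. L{u(t-1) - u(t-7)} = (e^(-s) - e^(-7s))/s

Final answer: (e^(-s) - e^(-7s))/s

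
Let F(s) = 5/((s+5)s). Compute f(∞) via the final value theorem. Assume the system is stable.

f(∞) = lim_{s→0} sF(s) = lim_{s→0} 5/(s+5) = 1

Final answer: 1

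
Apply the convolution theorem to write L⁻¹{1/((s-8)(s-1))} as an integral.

1/((s-8)(s-1)) = (1/(s-8))·(1/(s-1)) = L{e^(8t)}·L{e^t}. So f(t) = e^(8t)*e^t = ∫₀ᵗ e^(8τ)·e^(t-τ) dτ

Final answer: ∫₀ᵗ e^(8τ)·e^(t-τ) dτ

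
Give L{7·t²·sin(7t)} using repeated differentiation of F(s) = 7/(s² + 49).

F(s) = 7/(s² + 49). F'(s) = -14s/(s² + 49)². F''(s) = -14(49 - 3s²)/(s² + 49)³ = (42s² - 686)/(s² + 49)³. So L{t²·sin(7t)} = (-1)² F''(s) = (42s² - 686)/(s² + 49)³. Then L{7·t²·sin(7t)} = 7·(42s² - 686)/(s² + 49)³ = (294s² - 4802)/(s² + 49)³

Final answer: (294s² - 4802)/(s² + 49)³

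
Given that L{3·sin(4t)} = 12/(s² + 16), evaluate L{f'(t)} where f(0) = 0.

L{f'(t)} = s·F(s) - f(0) = s·12/(s² + 16) - 0 = 12s/(s² + 16)

Final answer: 12s/(s² + 16)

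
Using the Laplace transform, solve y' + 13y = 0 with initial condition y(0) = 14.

L{y'} + 13L{y} = 0. sY - 14 + 13Y = 0. Y(s+13) = 14. Y = 14/(s+13)

Final answer: y(t) = 14e^(-13t)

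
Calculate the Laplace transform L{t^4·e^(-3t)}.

L{t^n·e^(at)} = n!/(s-a)^(n+1), so L{t^4·e^(-3t)} = 24/(s+3)^5

Final answer: 24/(s+3)^5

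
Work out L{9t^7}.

L{t^n} = n!/s^(n+1). So L{9t^7} = 9·7!/s^8 = 45360/s^8

Final answer: 45360/s^8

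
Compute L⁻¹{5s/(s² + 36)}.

This is the form c·s/(s² + a²) with a = 6, c = 5. L⁻¹ = 5·cos(6t)

Final answer: 5·cos(6t)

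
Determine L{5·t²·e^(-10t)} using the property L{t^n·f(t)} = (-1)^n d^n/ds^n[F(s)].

L{e^(-10t)} = 1/(s+10). d/ds[1/(s+10)] = -1/(s+10)². d²/ds²[1/(s+10)] = 2/(s+10)³. So L{t²·e^(-10t)} = (-1)² · 2/(s+10)³ = 2/(s+10)³. Then L{5·t²·e^(-10t)} = 5·2/(s+10)³ = 10/(s+10)³

Final answer: 10/(s+10)³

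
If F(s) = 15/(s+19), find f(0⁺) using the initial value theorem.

f(0⁺) = lim_{s→∞} s·15/(s+19) = lim_{s→∞} 15s/(s+19) = 15

Final answer: 15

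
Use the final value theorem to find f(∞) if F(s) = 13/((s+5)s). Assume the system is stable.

f(∞) = lim_{s→0} sF(s) = lim_{s→0} 13/(s+5) = 13/5

Final answer: 13/5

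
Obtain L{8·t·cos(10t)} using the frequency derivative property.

L{cos(10t)} = s/(s² + 100). Derivative: d/ds[s/(s² + 100)] = [(s² + 100) - s·2s]/(s² + 100)² = (100 - s²)/(s² + 100)². So L{t·cos(10t)} = -F'(s) = (s² - 100)/(s² + 100)². Then L{8·t·cos(10t)} = 8·(s² - 100)/(s² + 100)²

Final answer: 8·(s² - 100)/(s² + 100)²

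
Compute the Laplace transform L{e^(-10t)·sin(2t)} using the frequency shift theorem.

Frequency shift: L{e^(at)f(t)} = F(s-a). L{e^(-10t)·sin(2t)} = 2/((s+10)² + 4)

Final answer: 2/((s+10)² + 4)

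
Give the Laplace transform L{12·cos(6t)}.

L{cos(ωt)} = s/(s² + ω²), so L{cos(6t)} = s/(s² + 36). Then L{12·cos(6t)} = 12·s/(s² + 36) = 12s/(s² + 36)

Final answer: 12s/(s² + 36)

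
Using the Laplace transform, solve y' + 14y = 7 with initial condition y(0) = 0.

sY + 14Y = 7/s. Y = 7/(s(s+14)). Partial fractions: Y = 1/2/s - 1/2/(s+14)

Final answer: y(t) = 1/2(1 - e^(-14t))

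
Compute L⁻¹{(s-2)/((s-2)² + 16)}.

Using frequency shift: L⁻¹{(s-a)/((s-a)² + b²)} = e^(at)cos(bt). Here a=2, b=4

Final answer: e^(2t)·cos(4t)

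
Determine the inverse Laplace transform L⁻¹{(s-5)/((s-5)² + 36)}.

Using frequency shift, L⁻¹{(s-5)/((s-5)² + 36)} = e^(5t)·cos(6t)

Final answer: e^(5t)·cos(6t)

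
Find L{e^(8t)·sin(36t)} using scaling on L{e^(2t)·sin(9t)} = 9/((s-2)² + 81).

Scaling with a=4: L{e^(8t)·sin(36t)} = (1/4) · 9/((s/4-2)² + 81). Simplifying: 36/((s-8)² + 1296)

Final answer: 36/((s-8)² + 1296)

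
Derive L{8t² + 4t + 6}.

L{8t² + 4t + 6} = 8·2/s³ + 4/s² + 6/s = 16/s³ + 4/s² + 6/s

Final answer: 16/s³ + 4/s² + 6/s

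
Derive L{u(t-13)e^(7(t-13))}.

u(t-a)f(t-a) with f(t)=e^(7t). L{e^(7t)} = 1/(s-7). By time shift: e^(-13s)/(s-7)

Final answer: e^(-13s)/(s-7)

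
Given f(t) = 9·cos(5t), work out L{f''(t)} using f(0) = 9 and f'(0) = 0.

F(s) = 9s/(s² + 25). L{f''(t)} = s²F(s) - sf(0) - f'(0) = 9s³/(s² + 25) - 9s = (9s³ - 9s(s² + 25))/(s² + 25) = -225s/(s² + 25)

Final answer: -225s/(s² + 25)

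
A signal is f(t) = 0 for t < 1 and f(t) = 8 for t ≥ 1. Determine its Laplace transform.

f(t) = 8·u(t-1). L{u(t-1)} = e^(-s)/s, so L{f(t)} = 8·e^(-s)/s

Final answer: 8·e^(-s)/s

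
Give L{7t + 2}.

L{7t + 2} = 7·L{t} + 2·L{1} = 7/s² + 2/s

Final answer: 7/s² + 2/s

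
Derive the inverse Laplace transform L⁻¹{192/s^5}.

L⁻¹{n!/s^(n+1)} = t^n with n=4. So L⁻¹{24/s^5} = t^4, and L⁻¹{192/s^5} = (192/24)·t^4 = 8·t^4

Final answer: 8·t^4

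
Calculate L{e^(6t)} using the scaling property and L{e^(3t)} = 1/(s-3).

Using L{f(at)} = (1/a)F(s/a) with a=2 and f(t) = e^(3t): L{e^(6t)} = (1/2) · 1/((s/2)-3) = (1/2) · 2/(s-6) = 1/(s-6)

Final answer: 1/(s-6)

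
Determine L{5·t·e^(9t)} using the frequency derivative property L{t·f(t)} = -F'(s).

L{e^(9t)} = 1/(s-9). By frequency derivative: L{t·e^(9t)} = -d/ds[1/(s-9)] = -(-1)/(s-9)² = 1/(s-9)². Then L{5·t·e^(9t)} = 5·1/(s-9)² = 5/(s-9)²

Final answer: 5/(s-9)²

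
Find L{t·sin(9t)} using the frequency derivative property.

L{sin(9t)} = 9/(s² + 81). By L{t·f(t)} = -F'(s): -d/ds[9/(s² + 81)] = -(9)·(-2s)/(s² + 81)² = 18s/(s² + 81)²

Final answer: 18s/(s² + 81)²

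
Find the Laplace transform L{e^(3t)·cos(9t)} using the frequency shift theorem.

Frequency shift: L{e^(at)f(t)} = F(s-a). L{e^(3t)·cos(9t)} = (s-3)/((s-3)² + 81)

Final answer: (s-3)/((s-3)² + 81)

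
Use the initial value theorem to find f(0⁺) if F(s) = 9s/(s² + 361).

f(0⁺) = lim_{s→∞} s·9s/(s² + 361) = lim_{s→∞} 9s²/(s² + 361) = 9

Final answer: 9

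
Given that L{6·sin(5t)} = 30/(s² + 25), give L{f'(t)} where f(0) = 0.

L{f'(t)} = s·F(s) - f(0) = s·30/(s² + 25) - 0 = 30s/(s² + 25)

Final answer: 30s/(s² + 25)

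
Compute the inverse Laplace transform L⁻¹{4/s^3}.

L⁻¹{n!/s^(n+1)} = t^n with n=2. So L⁻¹{2/s^3} = t^2, and L⁻¹{4/s^3} = (4/2)·t^2 = 2·t^2

Final answer: 2·t^2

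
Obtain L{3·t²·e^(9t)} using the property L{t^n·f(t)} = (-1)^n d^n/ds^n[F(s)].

L{e^(9t)} = 1/(s-9). d/ds[1/(s-9)] = -1/(s-9)². d²/ds²[1/(s-9)] = 2/(s-9)³. So L{t²·e^(9t)} = (-1)² · 2/(s-9)³ = 2/(s-9)³. Then L{3·t²·e^(9t)} = 3·2/(s-9)³ = 6/(s-9)³

Final answer: 6/(s-9)³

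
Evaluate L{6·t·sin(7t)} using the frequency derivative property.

L{sin(7t)} = 7/(s² + 49). By L{t·f(t)} = -F'(s): -d/ds[7/(s² + 49)] = -(7)·(-2s)/(s² + 49)² = 14s/(s² + 49)². Then L{6·t·sin(7t)} = 6·14s/(s² + 49)² = 84s/(s² + 49)²

Final answer: 84s/(s² + 49)²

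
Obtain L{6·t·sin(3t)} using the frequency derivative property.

L{sin(3t)} = 3/(s² + 9). By L{t·f(t)} = -F'(s): -d/ds[3/(s² + 9)] = -(3)·(-2s)/(s² + 9)² = 6s/(s² + 9)². Then L{6·t·sin(3t)} = 6·6s/(s² + 9)² = 36s/(s² + 9)²

Final answer: 36s/(s² + 9)²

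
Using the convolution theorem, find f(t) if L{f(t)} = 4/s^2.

4/s^2 = (4/s)·(1/s) = L{4}·L{1}. By convolution, f(t) = 4*1 = ∫₀ᵗ 4·1 dτ = 4·t

Final answer: 4·t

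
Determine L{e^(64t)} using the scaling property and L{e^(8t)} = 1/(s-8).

Using L{f(at)} = (1/a)F(s/a) with a=8 and f(t) = e^(8t): L{e^(64t)} = (1/8) · 1/((s/8)-8) = (1/8) · 8/(s-64) = 1/(s-64)

Final answer: 1/(s-64)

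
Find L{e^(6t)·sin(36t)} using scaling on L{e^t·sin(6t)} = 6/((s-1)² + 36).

Scaling with a=6: L{e^(6t)·sin(36t)} = (1/6) · 6/((s/6-1)² + 36). Simplifying: 36/((s-6)² + 1296)

Final answer: 36/((s-6)² + 1296)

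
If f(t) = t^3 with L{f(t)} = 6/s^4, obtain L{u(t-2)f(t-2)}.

Time shift theorem: L{u(t-a)f(t-a)} = e^(-as)F(s). Here a=2, F(s) = 6/s^4, so L{u(t-2)f(t-2)} = e^(-2s)·6/s^4

Final answer: e^(-2s)·6/s^4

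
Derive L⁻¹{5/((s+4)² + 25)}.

Form: b/((s-a)² + b²) → e^(at)sin(bt). With a=-4, b=5

Final answer: e^(-4t)·sin(5t)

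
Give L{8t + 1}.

L{8t + 1} = 8·L{t} + L{1} = 8/s² + 1/s

Final answer: 8/s² + 1/s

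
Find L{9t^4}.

L{t^n} = n!/s^(n+1). So L{9t^4} = 9·4!/s^5 = 216/s^5

Final answer: 216/s^5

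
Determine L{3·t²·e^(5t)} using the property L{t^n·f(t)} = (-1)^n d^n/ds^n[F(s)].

L{e^(5t)} = 1/(s-5). d/ds[1/(s-5)] = -1/(s-5)². d²/ds²[1/(s-5)] = 2/(s-5)³. So L{t²·e^(5t)} = (-1)² · 2/(s-5)³ = 2/(s-5)³. Then L{3·t²·e^(5t)} = 3·2/(s-5)³ = 6/(s-5)³

Final answer: 6/(s-5)³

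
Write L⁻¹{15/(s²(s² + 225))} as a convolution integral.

15/(s²(s² + 225)) = (1/s²)·(15/(s² + 225)) = L{t}·L{sin(15t)}. So f(t) = t*(sin(15t)) = ∫₀ᵗ τ·sin(15(t-τ)) dτ

Final answer: ∫₀ᵗ τ·sin(15(t-τ)) dτ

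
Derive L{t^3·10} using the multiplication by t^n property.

L{10} = 10/s. d^1/ds^1[1/s] = -1/s². d^2/ds^2[1/s] = 2/s^3. d^3/ds^3[1/s] = -6/s^4. So L{t^3} = (-1)^{3}·-6/s^4 = 6/s^4. Then L{t^3·10} = 10·6/s^4 = 60/s^4

Final answer: 60/s^4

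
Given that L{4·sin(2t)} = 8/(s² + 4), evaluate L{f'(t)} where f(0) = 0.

L{f'(t)} = s·F(s) - f(0) = s·8/(s² + 4) - 0 = 8s/(s² + 4)

Final answer: 8s/(s² + 4)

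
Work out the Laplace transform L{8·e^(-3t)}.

L{e^(at)} = 1/(s-a), so L{e^(-3t)} = 1/(s+3). Then L{8·e^(-3t)} = 8/(s+3)

Final answer: 8/(s+3)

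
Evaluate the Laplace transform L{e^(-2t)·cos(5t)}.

L{e^(at)·cos(ωt)} = (s-a)/((s-a)² + ω²), so L{e^(-2t)·cos(5t)} = (s+2)/((s+2)² + 25)

Final answer: (s+2)/((s+2)² + 25)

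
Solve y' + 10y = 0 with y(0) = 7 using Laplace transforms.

L{y'} + 10L{y} = 0. sY - 7 + 10Y = 0. Y(s+10) = 7. Y = 7/(s+10)

Final answer: y(t) = 7e^(-10t)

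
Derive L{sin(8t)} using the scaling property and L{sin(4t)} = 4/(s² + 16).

Using L{f(at)} = (1/a)F(s/a) with a=2: L{sin(8t)} = (1/2) · 4/((s/2)² + 16) = (1/2) · 4·4/(s² + 64) = 8/(s² + 64)

Final answer: 8/(s² + 64)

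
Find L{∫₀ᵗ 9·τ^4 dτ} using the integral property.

L{∫₀ᵗ f(τ)dτ} = F(s)/s with f(t) = 9t^4. F(s) = 216/s^5, so L{∫₀ᵗ 9·τ^4 dτ} = (216/s^5)/s = 216/s^6. (Check: ∫₀ᵗ 9·τ^4 dτ = 9t^5/5.)

Final answer: 216/s^6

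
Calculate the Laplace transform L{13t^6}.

L{13t^6} = 13 · L{t^6} = 13 · 720/s^7 = 9360/s^7

Final answer: 9360/s^7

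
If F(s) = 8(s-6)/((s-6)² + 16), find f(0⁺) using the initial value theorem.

f(0⁺) = lim_{s→∞} sF(s) = lim_{s→∞} 8s(s-6)/((s-6)² + 16) = 8

Final answer: 8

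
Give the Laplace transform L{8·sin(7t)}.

L{sin(ωt)} = ω/(s² + ω²), so L{sin(7t)} = 7/(s² + 49). Then L{8·sin(7t)} = 8·7/(s² + 49) = 56/(s² + 49)

Final answer: 56/(s² + 49)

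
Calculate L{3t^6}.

L{t^n} = n!/s^(n+1). So L{3t^6} = 3·6!/s^7 = 2160/s^7

Final answer: 2160/s^7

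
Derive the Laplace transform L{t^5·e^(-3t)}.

L{t^n·e^(at)} = n!/(s-a)^(n+1), so L{t^5·e^(-3t)} = 120/(s+3)^6

Final answer: 120/(s+3)^6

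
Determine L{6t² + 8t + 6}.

L{6t² + 8t + 6} = 6·2/s³ + 8/s² + 6/s = 12/s³ + 8/s² + 6/s

Final answer: 12/s³ + 8/s² + 6/s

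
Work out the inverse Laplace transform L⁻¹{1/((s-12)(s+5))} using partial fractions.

Decompose: A/(s-12) + B/(s+5). A = 1/17, B = -1/17. f(t) = (e^(12t) - e^(-5t))/17

Final answer: (e^(12t) - e^(-5t))/17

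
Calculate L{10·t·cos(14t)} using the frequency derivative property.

L{cos(14t)} = s/(s² + 196). Derivative: d/ds[s/(s² + 196)] = [(s² + 196) - s·2s]/(s² + 196)² = (196 - s²)/(s² + 196)². So L{t·cos(14t)} = -F'(s) = (s² - 196)/(s² + 196)². Then L{10·t·cos(14t)} = 10·(s² - 196)/(s² + 196)²

Final answer: 10·(s² - 196)/(s² + 196)²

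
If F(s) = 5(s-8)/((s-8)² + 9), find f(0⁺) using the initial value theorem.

f(0⁺) = lim_{s→∞} sF(s) = lim_{s→∞} 5s(s-8)/((s-8)² + 9) = 5

Final answer: 5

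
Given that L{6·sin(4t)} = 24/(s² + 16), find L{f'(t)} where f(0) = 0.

L{f'(t)} = s·F(s) - f(0) = s·24/(s² + 16) - 0 = 24s/(s² + 16)

Final answer: 24s/(s² + 16)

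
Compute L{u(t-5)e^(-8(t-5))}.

u(t-a)f(t-a) with f(t)=e^(-8t). L{e^(-8t)} = 1/(s+8). By time shift: e^(-5s)/(s+8)

Final answer: e^(-5s)/(s+8)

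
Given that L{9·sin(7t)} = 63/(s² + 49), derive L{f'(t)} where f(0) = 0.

L{f'(t)} = s·F(s) - f(0) = s·63/(s² + 49) - 0 = 63s/(s² + 49)

Final answer: 63s/(s² + 49)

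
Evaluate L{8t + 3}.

L{8t + 3} = 8·L{t} + 3·L{1} = 8/s² + 3/s

Final answer: 8/s² + 3/s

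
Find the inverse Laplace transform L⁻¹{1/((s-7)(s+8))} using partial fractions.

Decompose: A/(s-7) + B/(s+8). A = 1/15, B = -1/15. f(t) = (e^(7t) - e^(-8t))/15

Final answer: (e^(7t) - e^(-8t))/15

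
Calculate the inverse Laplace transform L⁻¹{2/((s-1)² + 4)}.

Using frequency shift, L⁻¹{2/((s-1)² + 4)} = e^t·sin(2t)

Final answer: e^t·sin(2t)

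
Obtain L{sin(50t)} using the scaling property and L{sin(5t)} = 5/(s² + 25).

Using L{f(at)} = (1/a)F(s/a) with a=10: L{sin(50t)} = (1/10) · 5/((s/10)² + 25) = (1/10) · 5·100/(s² + 2500) = 50/(s² + 2500)

Final answer: 50/(s² + 2500)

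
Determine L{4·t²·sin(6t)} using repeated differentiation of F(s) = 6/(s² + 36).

F(s) = 6/(s² + 36). F'(s) = -12s/(s² + 36)². F''(s) = -12(36 - 3s²)/(s² + 36)³ = (36s² - 432)/(s² + 36)³. So L{t²·sin(6t)} = (-1)² F''(s) = (36s² - 432)/(s² + 36)³. Then L{4·t²·sin(6t)} = 4·(36s² - 432)/(s² + 36)³ = (144s² - 1728)/(s² + 36)³

Final answer: (144s² - 1728)/(s² + 36)³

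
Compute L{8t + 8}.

L{8t + 8} = 8·L{t} + 8·L{1} = 8/s² + 8/s

Final answer: 8/s² + 8/s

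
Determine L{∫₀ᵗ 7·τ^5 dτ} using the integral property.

L{∫₀ᵗ f(τ)dτ} = F(s)/s with f(t) = 7t^5. F(s) = 840/s^6, so L{∫₀ᵗ 7·τ^5 dτ} = (840/s^6)/s = 840/s^7. (Check: ∫₀ᵗ 7·τ^5 dτ = 7t^6/6.)

Final answer: 840/s^7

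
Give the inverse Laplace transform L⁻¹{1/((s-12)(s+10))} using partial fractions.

Decompose: A/(s-12) + B/(s+10). A = 1/22, B = -1/22. f(t) = (e^(12t) - e^(-10t))/22

Final answer: (e^(12t) - e^(-10t))/22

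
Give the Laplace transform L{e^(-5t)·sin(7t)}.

L{e^(at)·sin(ωt)} = ω/((s-a)² + ω²), so L{e^(-5t)·sin(7t)} = 7/((s+5)² + 49)

Final answer: 7/((s+5)² + 49)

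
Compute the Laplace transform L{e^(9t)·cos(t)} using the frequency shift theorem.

Frequency shift: L{e^(at)f(t)} = F(s-a). L{e^(9t)·cos(t)} = (s-9)/((s-9)² + 1)

Final answer: (s-9)/((s-9)² + 1)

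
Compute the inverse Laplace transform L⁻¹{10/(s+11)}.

L⁻¹{1/(s-a)} = e^(at), so L⁻¹{1/(s+11)} = e^(-11t), and L⁻¹{10/(s+11)} = 10·e^(-11t)

Final answer: 10·e^(-11t)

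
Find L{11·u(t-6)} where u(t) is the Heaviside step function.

L{u(t-a)} = e^(-as)/s. Here a=6, so L{u(t-6)} = e^(-6s)/s, and L{11·u(t-6)} = 11·e^(-6s)/s

Final answer: 11·e^(-6s)/s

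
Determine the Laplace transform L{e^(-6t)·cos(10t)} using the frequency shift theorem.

Frequency shift: L{e^(at)f(t)} = F(s-a). L{e^(-6t)·cos(10t)} = (s+6)/((s+6)² + 100)

Final answer: (s+6)/((s+6)² + 100)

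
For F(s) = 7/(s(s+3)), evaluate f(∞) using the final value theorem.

f(∞) = lim_{s→0} s·7/(s(s+3)) = lim_{s→0} 7/(s+3) = 7/3 = 7/3

Final answer: 7/3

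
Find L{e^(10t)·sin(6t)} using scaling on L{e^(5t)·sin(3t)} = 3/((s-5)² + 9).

Scaling with a=2: L{e^(10t)·sin(6t)} = (1/2) · 3/((s/2-5)² + 9). Simplifying: 6/((s-10)² + 36)

Final answer: 6/((s-10)² + 36)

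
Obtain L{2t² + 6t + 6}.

L{2t² + 6t + 6} = 2·2/s³ + 6/s² + 6/s = 4/s³ + 6/s² + 6/s

Final answer: 4/s³ + 6/s² + 6/s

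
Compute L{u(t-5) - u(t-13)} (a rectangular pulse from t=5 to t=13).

L{u(t-a)} = e^(-as)/s. L{u(t-5) - u(t-13)} = (e^(-5s) - e^(-13s))/s

Final answer: (e^(-5s) - e^(-13s))/s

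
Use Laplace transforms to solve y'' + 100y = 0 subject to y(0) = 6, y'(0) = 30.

L{y''} + 100L{y} = 0. s²Y - 6s - 30 + 100Y = 0. Y(s² + 100) = 6s + 30. Y = (6s + 30)/(s² + 100). Inverting: y(t) = 6cos(10t) + 3sin(10t)

Final answer: y(t) = 6cos(10t) + 3sin(10t)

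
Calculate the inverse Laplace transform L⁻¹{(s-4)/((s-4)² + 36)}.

Using frequency shift, L⁻¹{(s-4)/((s-4)² + 36)} = e^(4t)·cos(6t)

Final answer: e^(4t)·cos(6t)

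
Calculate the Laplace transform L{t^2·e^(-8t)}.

L{t^n·e^(at)} = n!/(s-a)^(n+1), so L{t^2·e^(-8t)} = 2/(s+8)^3

Final answer: 2/(s+8)^3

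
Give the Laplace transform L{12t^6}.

L{12t^6} = 12 · L{t^6} = 12 · 720/s^7 = 8640/s^7

Final answer: 8640/s^7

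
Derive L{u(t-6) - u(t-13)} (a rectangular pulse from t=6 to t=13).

L{u(t-a)} = e^(-as)/s. L{u(t-6) - u(t-13)} = (e^(-6s) - e^(-13s))/s

Final answer: (e^(-6s) - e^(-13s))/s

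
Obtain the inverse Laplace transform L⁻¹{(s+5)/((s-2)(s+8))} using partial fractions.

Using partial fractions, f(t) = (7e^(2t) + 3e^(-8t))/10

Final answer: (7e^(2t) + 3e^(-8t))/10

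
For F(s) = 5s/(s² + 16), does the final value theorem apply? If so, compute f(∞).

The final value theorem requires all poles of sF(s) in the left half-plane. sF(s) = 5s²/(s² + 16) has poles at s = ±4i (imaginary axis). Theorem does NOT apply (oscillatory system).

Final answer: Not applicable (oscillatory)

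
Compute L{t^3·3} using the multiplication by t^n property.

L{3} = 3/s. d^1/ds^1[1/s] = -1/s². d^2/ds^2[1/s] = 2/s^3. d^3/ds^3[1/s] = -6/s^4. So L{t^3} = (-1)^{3}·-6/s^4 = 6/s^4. Then L{t^3·3} = 3·6/s^4 = 18/s^4

Final answer: 18/s^4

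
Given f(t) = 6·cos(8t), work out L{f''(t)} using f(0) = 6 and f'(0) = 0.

F(s) = 6s/(s² + 64). L{f''(t)} = s²F(s) - sf(0) - f'(0) = 6s³/(s² + 64) - 6s = (6s³ - 6s(s² + 64))/(s² + 64) = -384s/(s² + 64)

Final answer: -384s/(s² + 64)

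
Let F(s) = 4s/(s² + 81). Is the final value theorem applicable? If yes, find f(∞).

The final value theorem requires all poles of sF(s) in the left half-plane. sF(s) = 4s²/(s² + 81) has poles at s = ±9i (imaginary axis). Theorem does NOT apply (oscillatory system).

Final answer: Not applicable (oscillatory)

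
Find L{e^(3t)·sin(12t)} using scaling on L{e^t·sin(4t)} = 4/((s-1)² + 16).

Scaling with a=3: L{e^(3t)·sin(12t)} = (1/3) · 4/((s/3-1)² + 16). Simplifying: 12/((s-3)² + 144)

Final answer: 12/((s-3)² + 144)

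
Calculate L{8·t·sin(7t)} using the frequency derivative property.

L{sin(7t)} = 7/(s² + 49). By L{t·f(t)} = -F'(s): -d/ds[7/(s² + 49)] = -(7)·(-2s)/(s² + 49)² = 14s/(s² + 49)². Then L{8·t·sin(7t)} = 8·14s/(s² + 49)² = 112s/(s² + 49)²

Final answer: 112s/(s² + 49)²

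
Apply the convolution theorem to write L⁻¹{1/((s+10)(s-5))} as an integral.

1/((s+10)(s-5)) = (1/(s+10))·(1/(s-5)) = L{e^(-10t)}·L{e^(5t)}. So f(t) = e^(-10t)*e^(5t) = ∫₀ᵗ e^(-10τ)·e^(5(t-τ)) dτ

Final answer: ∫₀ᵗ e^(-10τ)·e^(5(t-τ)) dτ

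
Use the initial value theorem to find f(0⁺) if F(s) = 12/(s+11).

f(0⁺) = lim_{s→∞} s·12/(s+11) = lim_{s→∞} 12s/(s+11) = 12

Final answer: 12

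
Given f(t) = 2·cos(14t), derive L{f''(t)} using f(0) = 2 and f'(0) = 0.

F(s) = 2s/(s² + 196). L{f''(t)} = s²F(s) - sf(0) - f'(0) = 2s³/(s² + 196) - 2s = (2s³ - 2s(s² + 196))/(s² + 196) = -392s/(s² + 196)

Final answer: -392s/(s² + 196)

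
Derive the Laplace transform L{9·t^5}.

L{t^n} = n!/s^(n+1), so L{t^5} = 120/s^6. Then L{9·t^5} = 9·120/s^6 = 1080/s^6

Final answer: 1080/s^6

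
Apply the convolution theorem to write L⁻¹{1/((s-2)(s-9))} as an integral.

1/((s-2)(s-9)) = (1/(s-2))·(1/(s-9)) = L{e^(2t)}·L{e^(9t)}. So f(t) = e^(2t)*e^(9t) = ∫₀ᵗ e^(2τ)·e^(9(t-τ)) dτ

Final answer: ∫₀ᵗ e^(2τ)·e^(9(t-τ)) dτ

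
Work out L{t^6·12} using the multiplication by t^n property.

L{12} = 12/s. d^1/ds^1[1/s] = -1/s². d^2/ds^2[1/s] = 2/s^3. d^3/ds^3[1/s] = -6/s^4. d^4/ds^4[1/s] = 24/s^5. d^5/ds^5[1/s] = -120/s^6. d^6/ds^6[1/s] = 720/s^7. So L{t^6} = (-1)^{6}·720/s^7 = 720/s^7. Then L{t^6·12} = 12·720/s^7 = 8640/s^7

Final answer: 8640/s^7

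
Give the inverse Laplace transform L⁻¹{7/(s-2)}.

L⁻¹{1/(s-a)} = e^(at), so L⁻¹{1/(s-2)} = e^(2t), and L⁻¹{7/(s-2)} = 7·e^(2t)

Final answer: 7·e^(2t)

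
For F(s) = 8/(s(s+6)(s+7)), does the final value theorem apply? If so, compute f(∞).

Poles of sF(s) = 8/((s+6)(s+7)) are at s = -6 and s = -7, both in the left half-plane. Theorem applies. f(∞) = lim_{s→0} sF(s) = 8/(6·7) = 4/21

Final answer: 4/21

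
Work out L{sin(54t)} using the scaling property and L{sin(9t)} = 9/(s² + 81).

Using L{f(at)} = (1/a)F(s/a) with a=6: L{sin(54t)} = (1/6) · 9/((s/6)² + 81) = (1/6) · 9·36/(s² + 2916) = 54/(s² + 2916)

Final answer: 54/(s² + 2916)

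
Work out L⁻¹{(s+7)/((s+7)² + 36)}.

Using frequency shift: L⁻¹{(s-a)/((s-a)² + b²)} = e^(at)cos(bt). Here a=-7, b=6

Final answer: e^(-7t)·cos(6t)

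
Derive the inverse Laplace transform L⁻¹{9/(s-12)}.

L⁻¹{1/(s-a)} = e^(at), so L⁻¹{1/(s-12)} = e^(12t), and L⁻¹{9/(s-12)} = 9·e^(12t)

Final answer: 9·e^(12t)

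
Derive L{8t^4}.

L{t^n} = n!/s^(n+1). So L{8t^4} = 8·4!/s^5 = 192/s^5

Final answer: 192/s^5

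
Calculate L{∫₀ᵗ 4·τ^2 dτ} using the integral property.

L{∫₀ᵗ f(τ)dτ} = F(s)/s with f(t) = 4t^2. F(s) = 8/s^3, so L{∫₀ᵗ 4·τ^2 dτ} = (8/s^3)/s = 8/s^4. (Check: ∫₀ᵗ 4·τ^2 dτ = 4t^3/3.)

Final answer: 8/s^4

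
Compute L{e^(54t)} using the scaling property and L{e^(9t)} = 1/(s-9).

Using L{f(at)} = (1/a)F(s/a) with a=6 and f(t) = e^(9t): L{e^(54t)} = (1/6) · 1/((s/6)-9) = (1/6) · 6/(s-54) = 1/(s-54)

Final answer: 1/(s-54)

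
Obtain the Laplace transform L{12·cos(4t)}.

L{cos(ωt)} = s/(s² + ω²), so L{cos(4t)} = s/(s² + 16). Then L{12·cos(4t)} = 12·s/(s² + 16) = 12s/(s² + 16)

Final answer: 12s/(s² + 16)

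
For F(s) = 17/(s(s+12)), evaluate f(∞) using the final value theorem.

f(∞) = lim_{s→0} s·17/(s(s+12)) = lim_{s→0} 17/(s+12) = 17/12 = 17/12

Final answer: 17/12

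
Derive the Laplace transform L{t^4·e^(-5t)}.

L{t^n·e^(at)} = n!/(s-a)^(n+1), so L{t^4·e^(-5t)} = 24/(s+5)^5

Final answer: 24/(s+5)^5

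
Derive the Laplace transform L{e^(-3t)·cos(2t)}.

L{e^(at)·cos(ωt)} = (s-a)/((s-a)² + ω²), so L{e^(-3t)·cos(2t)} = (s+3)/((s+3)² + 4)

Final answer: (s+3)/((s+3)² + 4)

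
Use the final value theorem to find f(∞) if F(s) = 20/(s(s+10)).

f(∞) = lim_{s→0} s·20/(s(s+10)) = lim_{s→0} 20/(s+10) = 20/10 = 2

Final answer: 2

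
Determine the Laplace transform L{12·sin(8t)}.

L{sin(ωt)} = ω/(s² + ω²), so L{sin(8t)} = 8/(s² + 64). Then L{12·sin(8t)} = 12·8/(s² + 64) = 96/(s² + 64)

Final answer: 96/(s² + 64)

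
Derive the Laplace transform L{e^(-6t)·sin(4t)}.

L{e^(at)·sin(ωt)} = ω/((s-a)² + ω²), so L{e^(-6t)·sin(4t)} = 4/((s+6)² + 16)

Final answer: 4/((s+6)² + 16)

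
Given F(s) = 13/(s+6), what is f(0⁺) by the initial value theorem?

f(0⁺) = lim_{s→∞} s·13/(s+6) = lim_{s→∞} 13s/(s+6) = 13

Final answer: 13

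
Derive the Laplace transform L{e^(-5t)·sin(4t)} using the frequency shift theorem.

Frequency shift: L{e^(at)f(t)} = F(s-a). L{e^(-5t)·sin(4t)} = 4/((s+5)² + 16)

Final answer: 4/((s+5)² + 16)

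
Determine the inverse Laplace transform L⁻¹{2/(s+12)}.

L⁻¹{1/(s-a)} = e^(at), so L⁻¹{1/(s+12)} = e^(-12t), and L⁻¹{2/(s+12)} = 2·e^(-12t)

Final answer: 2·e^(-12t)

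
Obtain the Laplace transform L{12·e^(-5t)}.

L{e^(at)} = 1/(s-a), so L{e^(-5t)} = 1/(s+5). Then L{12·e^(-5t)} = 12/(s+5)

Final answer: 12/(s+5)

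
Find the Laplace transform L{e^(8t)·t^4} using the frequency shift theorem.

L{e^(at)·t^n} = n!/(s-a)^(n+1), so L{e^(8t)·t^4} = 24/(s-8)^5

Final answer: 24/(s-8)^5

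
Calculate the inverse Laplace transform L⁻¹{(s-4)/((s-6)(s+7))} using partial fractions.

Using partial fractions, f(t) = (2e^(6t) + 11e^(-7t))/13

Final answer: (2e^(6t) + 11e^(-7t))/13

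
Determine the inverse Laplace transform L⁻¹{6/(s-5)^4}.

L⁻¹{n!/(s-a)^(n+1)} = t^n·e^(at), so L⁻¹{6/(s-5)^4} = t^3·e^(5t)

Final answer: t^3·e^(5t)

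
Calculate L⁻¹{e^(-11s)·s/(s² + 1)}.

L⁻¹{s/(s² + 1)} = cos(t). By the time shift theorem, L⁻¹{e^(-as)F(s)} = u(t-a)f(t-a) with a=11, so L⁻¹{e^(-11s)·s/(s² + 1)} = u(t-11)·cos((t-11))

Final answer: u(t-11)·cos((t-11))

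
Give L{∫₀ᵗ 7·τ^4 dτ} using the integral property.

L{∫₀ᵗ f(τ)dτ} = F(s)/s with f(t) = 7t^4. F(s) = 168/s^5, so L{∫₀ᵗ 7·τ^4 dτ} = (168/s^5)/s = 168/s^6. (Check: ∫₀ᵗ 7·τ^4 dτ = 7t^5/5.)

Final answer: 168/s^6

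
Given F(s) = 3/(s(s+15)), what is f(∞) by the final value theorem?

f(∞) = lim_{s→0} s·3/(s(s+15)) = lim_{s→0} 3/(s+15) = 3/15 = 1/5

Final answer: 1/5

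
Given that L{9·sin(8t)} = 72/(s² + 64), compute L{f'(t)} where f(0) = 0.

L{f'(t)} = s·F(s) - f(0) = s·72/(s² + 64) - 0 = 72s/(s² + 64)

Final answer: 72s/(s² + 64)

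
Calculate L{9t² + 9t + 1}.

L{9t² + 9t + 1} = 9·2/s³ + 9/s² + 1/s = 18/s³ + 9/s² + 1/s

Final answer: 18/s³ + 9/s² + 1/s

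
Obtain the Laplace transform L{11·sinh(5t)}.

L{sinh(ωt)} = ω/(s² - ω²), so L{sinh(5t)} = 5/(s² - 25). Then L{11·sinh(5t)} = 11·5/(s² - 25) = 55/(s² - 25)

Final answer: 55/(s² - 25)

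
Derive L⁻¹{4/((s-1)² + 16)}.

Form: b/((s-a)² + b²) → e^(at)sin(bt). With a=1, b=4

Final answer: e^t·sin(4t)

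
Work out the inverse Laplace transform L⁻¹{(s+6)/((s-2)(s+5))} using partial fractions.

Using partial fractions, f(t) = (8e^(2t) - e^(-5t))/7

Final answer: (8e^(2t) - e^(-5t))/7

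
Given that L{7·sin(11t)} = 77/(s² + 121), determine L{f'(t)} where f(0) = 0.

L{f'(t)} = s·F(s) - f(0) = s·77/(s² + 121) - 0 = 77s/(s² + 121)

Final answer: 77s/(s² + 121)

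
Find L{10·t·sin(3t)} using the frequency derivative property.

L{sin(3t)} = 3/(s² + 9). By L{t·f(t)} = -F'(s): -d/ds[3/(s² + 9)] = -(3)·(-2s)/(s² + 9)² = 6s/(s² + 9)². Then L{10·t·sin(3t)} = 10·6s/(s² + 9)² = 60s/(s² + 9)²

Final answer: 60s/(s² + 9)²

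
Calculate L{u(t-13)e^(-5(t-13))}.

u(t-a)f(t-a) with f(t)=e^(-5t). L{e^(-5t)} = 1/(s+5). By time shift: e^(-13s)/(s+5)

Final answer: e^(-13s)/(s+5)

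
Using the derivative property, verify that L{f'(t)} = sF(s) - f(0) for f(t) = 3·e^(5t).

f'(t) = 15e^(5t). Direct: L{f'(t)} = 15/(s-5). Property: s·3/(s-5) - 3 = (3s - 3(s-5))/(s-5) = 15/(s-5). ✓

Final answer: 15/(s-5)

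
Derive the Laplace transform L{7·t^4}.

L{t^n} = n!/s^(n+1), so L{t^4} = 24/s^5. Then L{7·t^4} = 7·24/s^5 = 168/s^5

Final answer: 168/s^5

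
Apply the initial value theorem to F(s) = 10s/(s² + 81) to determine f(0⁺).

f(0⁺) = lim_{s→∞} s·10s/(s² + 81) = lim_{s→∞} 10s²/(s² + 81) = 10

Final answer: 10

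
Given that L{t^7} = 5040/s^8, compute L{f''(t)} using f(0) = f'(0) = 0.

L{f''(t)} = s²F(s) - sf(0) - f'(0) = s²·5040/s^8 - 0 - 0 = 5040/s^6

Final answer: 5040/s^6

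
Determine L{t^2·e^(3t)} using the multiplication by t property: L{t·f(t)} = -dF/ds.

Using L{t^n·e^(at)} = n!/(s-a)^(n+1), L{t^2·e^(3t)} = 2/(s-3)^3

Final answer: 2/(s-3)^3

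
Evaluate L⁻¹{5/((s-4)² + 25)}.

Form: b/((s-a)² + b²) → e^(at)sin(bt). With a=4, b=5

Final answer: e^(4t)·sin(5t)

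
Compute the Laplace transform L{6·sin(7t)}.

L{sin(ωt)} = ω/(s² + ω²), so L{sin(7t)} = 7/(s² + 49). Then L{6·sin(7t)} = 6·7/(s² + 49) = 42/(s² + 49)

Final answer: 42/(s² + 49)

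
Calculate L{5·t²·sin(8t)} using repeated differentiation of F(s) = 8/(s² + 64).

F(s) = 8/(s² + 64). F'(s) = -16s/(s² + 64)². F''(s) = -16(64 - 3s²)/(s² + 64)³ = (48s² - 1024)/(s² + 64)³. So L{t²·sin(8t)} = (-1)² F''(s) = (48s² - 1024)/(s² + 64)³. Then L{5·t²·sin(8t)} = 5·(48s² - 1024)/(s² + 64)³ = (240s² - 5120)/(s² + 64)³

Final answer: (240s² - 5120)/(s² + 64)³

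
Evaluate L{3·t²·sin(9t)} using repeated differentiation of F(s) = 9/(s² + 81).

F(s) = 9/(s² + 81). F'(s) = -18s/(s² + 81)². F''(s) = -18(81 - 3s²)/(s² + 81)³ = (54s² - 1458)/(s² + 81)³. So L{t²·sin(9t)} = (-1)² F''(s) = (54s² - 1458)/(s² + 81)³. Then L{3·t²·sin(9t)} = 3·(54s² - 1458)/(s² + 81)³ = (162s² - 4374)/(s² + 81)³

Final answer: (162s² - 4374)/(s² + 81)³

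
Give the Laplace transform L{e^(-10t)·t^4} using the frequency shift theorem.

L{e^(at)·t^n} = n!/(s-a)^(n+1), so L{e^(-10t)·t^4} = 24/(s+10)^5

Final answer: 24/(s+10)^5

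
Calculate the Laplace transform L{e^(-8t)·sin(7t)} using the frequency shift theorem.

Frequency shift: L{e^(at)f(t)} = F(s-a). L{e^(-8t)·sin(7t)} = 7/((s+8)² + 49)

Final answer: 7/((s+8)² + 49)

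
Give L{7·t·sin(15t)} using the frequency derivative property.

L{sin(15t)} = 15/(s² + 225). By L{t·f(t)} = -F'(s): -d/ds[15/(s² + 225)] = -(15)·(-2s)/(s² + 225)² = 30s/(s² + 225)². Then L{7·t·sin(15t)} = 7·30s/(s² + 225)² = 210s/(s² + 225)²

Final answer: 210s/(s² + 225)²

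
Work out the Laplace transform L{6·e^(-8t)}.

L{e^(at)} = 1/(s-a), so L{e^(-8t)} = 1/(s+8). Then L{6·e^(-8t)} = 6/(s+8)

Final answer: 6/(s+8)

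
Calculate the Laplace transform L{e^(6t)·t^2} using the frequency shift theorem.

L{e^(at)·t^n} = n!/(s-a)^(n+1), so L{e^(6t)·t^2} = 2/(s-6)^3

Final answer: 2/(s-6)^3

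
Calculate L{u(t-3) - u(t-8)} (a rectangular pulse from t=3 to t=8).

L{u(t-a)} = e^(-as)/s. L{u(t-3) - u(t-8)} = (e^(-3s) - e^(-8s))/s

Final answer: (e^(-3s) - e^(-8s))/s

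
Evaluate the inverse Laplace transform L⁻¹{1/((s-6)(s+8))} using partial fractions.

Decompose: A/(s-6) + B/(s+8). A = 1/14, B = -1/14. f(t) = (e^(6t) - e^(-8t))/14

Final answer: (e^(6t) - e^(-8t))/14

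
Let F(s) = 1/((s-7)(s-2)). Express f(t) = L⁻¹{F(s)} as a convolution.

1/((s-7)(s-2)) = (1/(s-7))·(1/(s-2)) = L{e^(7t)}·L{e^(2t)}. So f(t) = e^(7t)*e^(2t) = ∫₀ᵗ e^(7τ)·e^(2(t-τ)) dτ

Final answer: ∫₀ᵗ e^(7τ)·e^(2(t-τ)) dτ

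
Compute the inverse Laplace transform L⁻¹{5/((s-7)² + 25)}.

Using frequency shift, L⁻¹{5/((s-7)² + 25)} = e^(7t)·sin(5t)

Final answer: e^(7t)·sin(5t)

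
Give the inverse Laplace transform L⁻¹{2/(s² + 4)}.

L⁻¹{2/(s² + 4)} = sin(2t)

Final answer: sin(2t)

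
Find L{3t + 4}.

L{3t + 4} = 3·L{t} + 4·L{1} = 3/s² + 4/s

Final answer: 3/s² + 4/s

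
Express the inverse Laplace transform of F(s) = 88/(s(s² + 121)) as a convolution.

88/(s(s² + 121)) = (1/s)·(88/(s² + 121)) = L{1}·L{8·sin(11t)}. So f(t) = 1*(8·sin(11t)) = ∫₀ᵗ 8·sin(11τ) dτ

Final answer: ∫₀ᵗ 8·sin(11τ) dτ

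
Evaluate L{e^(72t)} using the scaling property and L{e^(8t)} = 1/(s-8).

Using L{f(at)} = (1/a)F(s/a) with a=9 and f(t) = e^(8t): L{e^(72t)} = (1/9) · 1/((s/9)-8) = (1/9) · 9/(s-72) = 1/(s-72)

Final answer: 1/(s-72)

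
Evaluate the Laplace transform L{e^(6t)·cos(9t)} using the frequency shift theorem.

Frequency shift: L{e^(at)f(t)} = F(s-a). L{e^(6t)·cos(9t)} = (s-6)/((s-6)² + 81)

Final answer: (s-6)/((s-6)² + 81)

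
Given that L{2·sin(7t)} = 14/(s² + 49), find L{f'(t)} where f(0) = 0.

L{f'(t)} = s·F(s) - f(0) = s·14/(s² + 49) - 0 = 14s/(s² + 49)

Final answer: 14s/(s² + 49)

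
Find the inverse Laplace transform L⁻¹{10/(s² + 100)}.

L⁻¹{10/(s² + 100)} = sin(10t)

Final answer: sin(10t)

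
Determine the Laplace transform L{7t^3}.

L{7t^3} = 7 · L{t^3} = 7 · 6/s^4 = 42/s^4

Final answer: 42/s^4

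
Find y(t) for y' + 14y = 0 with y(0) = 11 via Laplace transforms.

L{y'} + 14L{y} = 0. sY - 11 + 14Y = 0. Y(s+14) = 11. Y = 11/(s+14)

Final answer: y(t) = 11e^(-14t)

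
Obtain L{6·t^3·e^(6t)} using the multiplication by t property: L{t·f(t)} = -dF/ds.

Using L{t^n·e^(at)} = n!/(s-a)^(n+1), L{t^3·e^(6t)} = 6/(s-6)^4, so L{6·t^3·e^(6t)} = 6·6/(s-6)^4 = 36/(s-6)^4

Final answer: 36/(s-6)^4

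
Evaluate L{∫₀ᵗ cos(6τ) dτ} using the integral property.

L{∫₀ᵗ f(τ)dτ} = F(s)/s with F(s) = s/(s² + 36), so the result is (s/(s² + 36))/s = 1/(s² + 36)

Final answer: 1/(s² + 36)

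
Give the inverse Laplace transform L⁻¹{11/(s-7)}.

L⁻¹{1/(s-a)} = e^(at), so L⁻¹{1/(s-7)} = e^(7t), and L⁻¹{11/(s-7)} = 11·e^(7t)

Final answer: 11·e^(7t)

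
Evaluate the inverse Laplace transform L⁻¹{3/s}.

L⁻¹{c/s} = c, so L⁻¹{3/s} = 3

Final answer: 3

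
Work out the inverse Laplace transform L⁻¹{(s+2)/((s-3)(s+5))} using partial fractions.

Using partial fractions, f(t) = (5e^(3t) + 3e^(-5t))/8

Final answer: (5e^(3t) + 3e^(-5t))/8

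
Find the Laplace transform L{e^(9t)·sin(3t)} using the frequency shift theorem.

Frequency shift: L{e^(at)f(t)} = F(s-a). L{e^(9t)·sin(3t)} = 3/((s-9)² + 9)

Final answer: 3/((s-9)² + 9)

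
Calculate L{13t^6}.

L{t^n} = n!/s^(n+1). So L{13t^6} = 13·6!/s^7 = 9360/s^7

Final answer: 9360/s^7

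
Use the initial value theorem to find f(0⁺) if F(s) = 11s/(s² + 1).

f(0⁺) = lim_{s→∞} s·11s/(s² + 1) = lim_{s→∞} 11s²/(s² + 1) = 11

Final answer: 11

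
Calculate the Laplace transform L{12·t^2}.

L{t^n} = n!/s^(n+1), so L{t^2} = 2/s^3. Then L{12·t^2} = 12·2/s^3 = 24/s^3

Final answer: 24/s^3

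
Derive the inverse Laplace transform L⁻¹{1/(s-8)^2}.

L⁻¹{n!/(s-a)^(n+1)} = t^n·e^(at), so L⁻¹{1/(s-8)^2} = t·e^(8t)

Final answer: t·e^(8t)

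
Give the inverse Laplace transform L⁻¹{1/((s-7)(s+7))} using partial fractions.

Decompose: A/(s-7) + B/(s+7). A = 1/14, B = -1/14. f(t) = (e^(7t) - e^(-7t))/14

Final answer: (e^(7t) - e^(-7t))/14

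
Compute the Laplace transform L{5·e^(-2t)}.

L{e^(at)} = 1/(s-a), so L{e^(-2t)} = 1/(s+2). Then L{5·e^(-2t)} = 5/(s+2)

Final answer: 5/(s+2)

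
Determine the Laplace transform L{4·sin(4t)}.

L{sin(ωt)} = ω/(s² + ω²), so L{sin(4t)} = 4/(s² + 16). Then L{4·sin(4t)} = 4·4/(s² + 16) = 16/(s² + 16)

Final answer: 16/(s² + 16)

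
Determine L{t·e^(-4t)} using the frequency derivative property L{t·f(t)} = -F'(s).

L{e^(-4t)} = 1/(s+4). By frequency derivative: L{t·e^(-4t)} = -d/ds[1/(s+4)] = -(-1)/(s+4)² = 1/(s+4)²

Final answer: 1/(s+4)²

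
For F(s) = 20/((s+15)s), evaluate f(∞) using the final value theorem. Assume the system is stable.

f(∞) = lim_{s→0} sF(s) = lim_{s→0} 20/(s+15) = 4/3

Final answer: 4/3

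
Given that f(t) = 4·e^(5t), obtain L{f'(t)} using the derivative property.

f(0) = 4, F(s) = 4/(s-5). L{f'(t)} = s·F(s) - f(0) = 4s/(s-5) - 4 = (4s - 4(s-5))/(s-5) = 20/(s-5)

Final answer: 20/(s-5)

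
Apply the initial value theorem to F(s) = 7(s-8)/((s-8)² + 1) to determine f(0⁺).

f(0⁺) = lim_{s→∞} sF(s) = lim_{s→∞} 7s(s-8)/((s-8)² + 1) = 7

Final answer: 7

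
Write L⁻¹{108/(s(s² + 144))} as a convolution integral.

108/(s(s² + 144)) = (1/s)·(108/(s² + 144)) = L{1}·L{9·sin(12t)}. So f(t) = 1*(9·sin(12t)) = ∫₀ᵗ 9·sin(12τ) dτ

Final answer: ∫₀ᵗ 9·sin(12τ) dτ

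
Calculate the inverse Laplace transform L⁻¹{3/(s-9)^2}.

L⁻¹{n!/(s-a)^(n+1)} = t^n·e^(at) with n=1, a=9. So L⁻¹{1/(s-9)^2} = t·e^(9t), and L⁻¹{3/(s-9)^2} = (3/1)·t·e^(9t) = 3·t·e^(9t)

Final answer: 3·t·e^(9t)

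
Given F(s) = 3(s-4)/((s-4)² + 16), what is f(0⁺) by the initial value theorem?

f(0⁺) = lim_{s→∞} sF(s) = lim_{s→∞} 3s(s-4)/((s-4)² + 16) = 3

Final answer: 3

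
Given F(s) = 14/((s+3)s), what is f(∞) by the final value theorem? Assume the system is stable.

f(∞) = lim_{s→0} sF(s) = lim_{s→0} 14/(s+3) = 14/3

Final answer: 14/3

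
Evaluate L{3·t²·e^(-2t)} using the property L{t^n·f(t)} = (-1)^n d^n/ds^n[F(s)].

L{e^(-2t)} = 1/(s+2). d/ds[1/(s+2)] = -1/(s+2)². d²/ds²[1/(s+2)] = 2/(s+2)³. So L{t²·e^(-2t)} = (-1)² · 2/(s+2)³ = 2/(s+2)³. Then L{3·t²·e^(-2t)} = 3·2/(s+2)³ = 6/(s+2)³

Final answer: 6/(s+2)³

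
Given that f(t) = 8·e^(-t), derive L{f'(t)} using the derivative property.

f(0) = 8, F(s) = 8/(s+1). L{f'(t)} = s·F(s) - f(0) = 8s/(s+1) - 8 = (8s - 8(s+1))/(s+1) = -8/(s+1)

Final answer: -8/(s+1)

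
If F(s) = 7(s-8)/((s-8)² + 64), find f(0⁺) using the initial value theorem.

f(0⁺) = lim_{s→∞} sF(s) = lim_{s→∞} 7s(s-8)/((s-8)² + 64) = 7

Final answer: 7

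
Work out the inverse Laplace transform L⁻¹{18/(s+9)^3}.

L⁻¹{n!/(s-a)^(n+1)} = t^n·e^(at) with n=2, a=-9. So L⁻¹{2/(s+9)^3} = t^2·e^(-9t), and L⁻¹{18/(s+9)^3} = (18/2)·t^2·e^(-9t) = 9·t^2·e^(-9t)

Final answer: 9·t^2·e^(-9t)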